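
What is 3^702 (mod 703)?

1

3^1 ≡ 3 (mod 703)
3^2 ≡ 3^2 = 9 ≡ 9 (mod 703)
3^4 ≡ 9^2 = 81 ≡ 81 (mod 703)
3^8 ≡ 81^2 = 6561 ≡ 234 (mod 703)
3^16 ≡ 234^2 = 54756 ≡ 625 (mod 703)
3^32 ≡ 625^2 = 390625 ≡ 460 (mod 703)
3^64 ≡ 460^2 = 211600 ≡ 700 (mod 703)
3^128 ≡ 700^2 = 490000 ≡ 9 (mod 703)
3^256 ≡ 9^2 = 81 ≡ 81 (mod 703)
3^512 ≡ 81^2 = 6561 ≡ 234 (mod 703)
702 = 512 + 128 + 32 + 16 + 8 + 4 + 2 in binary powers of 2.
So 3^702 ≡ 234 · 9 · 460 · 625 · 234 · 81 · 9 ≡ 1 (mod 703).
Since the result is 1, base 3 gives no evidence that 703 is composite.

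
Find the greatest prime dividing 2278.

2278 = 2 · 1139
1139 = 17 · 67
67 is prime.
So 2278 = 2 · 17 · 67; the largest prime factor is 67.

67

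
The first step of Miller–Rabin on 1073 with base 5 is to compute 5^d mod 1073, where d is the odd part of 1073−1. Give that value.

1073 − 1 = 1072 = 2^4 · 67, so d = 67.
5^1 ≡ 5 (mod 1073)
5^2 ≡ 5^2 = 25 ≡ 25 (mod 1073)
5^4 ≡ 25^2 = 625 ≡ 625 (mod 1073)
5^8 ≡ 625^2 = 390625 ≡ 53 (mod 1073)
5^16 ≡ 53^2 = 2809 ≡ 663 (mod 1073)
5^32 ≡ 663^2 = 439569 ≡ 712 (mod 1073)
5^64 ≡ 712^2 = 506944 ≡ 488 (mod 1073)
67 = 64 + 2 + 1 in binary powers of 2.
So 5^67 ≡ 488 · 25 · 5 ≡ 912 (mod 1073).
Squaring chain: 912 → 169 → 663 → 712; never reaches −1, so base 5 is a Miller–Rabin witness that 1073 is composite.

912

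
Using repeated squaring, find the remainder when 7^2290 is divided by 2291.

7^1 ≡ 7 (mod 2291)
7^2 ≡ 7^2 = 49 ≡ 49 (mod 2291)
7^4 ≡ 49^2 = 2401 ≡ 110 (mod 2291)
7^8 ≡ 110^2 = 12100 ≡ 645 (mod 2291)
7^16 ≡ 645^2 = 416025 ≡ 1354 (mod 2291)
7^32 ≡ 1354^2 = 1833316 ≡ 516 (mod 2291)
7^64 ≡ 516^2 = 266256 ≡ 500 (mod 2291)
7^128 ≡ 500^2 = 250000 ≡ 281 (mod 2291)
7^256 ≡ 281^2 = 78961 ≡ 1067 (mod 2291)
7^512 ≡ 1067^2 = 1138489 ≡ 2153 (mod 2291)
7^1024 ≡ 2153^2 = 4635409 ≡ 716 (mod 2291)
7^2048 ≡ 716^2 = 512656 ≡ 1763 (mod 2291)
2290 = 2048 + 128 + 64 + 32 + 16 + 2 in binary powers of 2.
So 7^2290 ≡ 1763 · 281 · 500 · 516 · 1354 · 49 ≡ 1747 (mod 2291).
Since 1747 ≠ 1, base 7 is a Fermat witness: 2291 is composite.

1747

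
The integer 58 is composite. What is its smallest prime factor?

2

58 is even: 2 divides it.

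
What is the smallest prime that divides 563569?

23

563569 is odd.
Digit sum 34, not divisible by 3.
Ends in 9: not divisible by 5.
7: 563569 = 7·80509 + 6
11: 563569 = 11·51233 + 6
13: 563569 = 13·43351 + 6
17: 563569 = 17·33151 + 2
19: 563569 = 19·29661 + 10
23: 563569 = 23·24503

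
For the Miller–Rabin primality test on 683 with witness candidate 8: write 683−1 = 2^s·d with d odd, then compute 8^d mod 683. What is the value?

682

683 − 1 = 682 = 2^1 · 341, so d = 341.
8^1 ≡ 8 (mod 683)
8^2 ≡ 8^2 = 64 ≡ 64 (mod 683)
8^4 ≡ 64^2 = 4096 ≡ 681 (mod 683)
8^8 ≡ 681^2 = 463761 ≡ 4 (mod 683)
8^16 ≡ 4^2 = 16 ≡ 16 (mod 683)
8^32 ≡ 16^2 = 256 ≡ 256 (mod 683)
8^64 ≡ 256^2 = 65536 ≡ 651 (mod 683)
8^128 ≡ 651^2 = 423801 ≡ 341 (mod 683)
8^256 ≡ 341^2 = 116281 ≡ 171 (mod 683)
341 = 256 + 64 + 16 + 4 + 1 in binary powers of 2.
So 8^341 ≡ 171 · 651 · 16 · 681 · 8 ≡ 682 (mod 683).
Since 8^d ≡ 682 (mod 683), base 8 does not prove 683 composite.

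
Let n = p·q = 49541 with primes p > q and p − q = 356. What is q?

Since p = q + 356, we have 49541 = q(q + 356), so q² + 356q − 49541 = 0.
Discriminant: 356² + 4·49541 = 126736 + 198164 = 324900; √324900 = 570.
q = (−356 + 570)/2 = 107, and p = q + 356 = 463.
Check: 107 · 463 = 49541.

107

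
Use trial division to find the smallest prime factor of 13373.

13373 is odd.
Digit sum 17, not divisible by 3.
Ends in 3: not divisible by 5.
7: 13373 = 7·1910 + 3
11: 13373 = 11·1215 + 8
13: 13373 = 13·1028 + 9
17: 13373 = 17·786 + 11
19: 13373 = 19·703 + 16
23: 13373 = 23·581 + 10
29: 13373 = 29·461 + 4
31: 13373 = 31·431 + 12
37: 13373 = 37·361 + 16
41: 13373 = 41·326 + 7
43: 13373 = 43·311

43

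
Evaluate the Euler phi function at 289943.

273240

Factor: 289943 = 31 · 47 · 199.
φ(289943) = (31−1) · (47−1) · (199−1) = 30 · 46 · 198 = 273240.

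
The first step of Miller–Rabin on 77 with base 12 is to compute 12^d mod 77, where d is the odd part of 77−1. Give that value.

77 − 1 = 76 = 2^2 · 19, so d = 19.
12^1 ≡ 12 (mod 77)
12^2 ≡ 12^2 = 144 ≡ 67 (mod 77)
12^4 ≡ 67^2 = 4489 ≡ 23 (mod 77)
12^8 ≡ 23^2 = 529 ≡ 67 (mod 77)
12^16 ≡ 67^2 = 4489 ≡ 23 (mod 77)
19 = 16 + 2 + 1 in binary powers of 2.
So 12^19 ≡ 23 · 67 · 12 ≡ 12 (mod 77).
Squaring chain: 12 → 67; never reaches −1, so base 12 is a Miller–Rabin witness that 77 is composite.

12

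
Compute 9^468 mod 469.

64

9^1 ≡ 9 (mod 469)
9^2 ≡ 9^2 = 81 ≡ 81 (mod 469)
9^4 ≡ 81^2 = 6561 ≡ 464 (mod 469)
9^8 ≡ 464^2 = 215296 ≡ 25 (mod 469)
9^16 ≡ 25^2 = 625 ≡ 156 (mod 469)
9^32 ≡ 156^2 = 24336 ≡ 417 (mod 469)
9^64 ≡ 417^2 = 173889 ≡ 359 (mod 469)
9^128 ≡ 359^2 = 128881 ≡ 375 (mod 469)
9^256 ≡ 375^2 = 140625 ≡ 394 (mod 469)
468 = 256 + 128 + 64 + 16 + 4 in binary powers of 2.
So 9^468 ≡ 394 · 375 · 359 · 156 · 464 ≡ 64 (mod 469).
Since 64 ≠ 1, base 9 is a Fermat witness: 469 is composite.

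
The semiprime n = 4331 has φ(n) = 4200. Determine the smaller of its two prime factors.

61

φ(n) = (p−1)(q−1) = n − (p+q) + 1, so p + q = 4331 − 4200 + 1 = 132.
p and q are the roots of t² − 132t + 4331 = 0.
Discriminant: 132² − 4·4331 = 17424 − 17324 = 100; √100 = 10.
q = (132 − 10)/2 = 61, p = (132 + 10)/2 = 71.
Check: 61 · 71 = 4331.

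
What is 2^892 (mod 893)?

2^1 ≡ 2 (mod 893)
2^2 ≡ 2^2 = 4 ≡ 4 (mod 893)
2^4 ≡ 4^2 = 16 ≡ 16 (mod 893)
2^8 ≡ 16^2 = 256 ≡ 256 (mod 893)
2^16 ≡ 256^2 = 65536 ≡ 347 (mod 893)
2^32 ≡ 347^2 = 120409 ≡ 747 (mod 893)
2^64 ≡ 747^2 = 558009 ≡ 777 (mod 893)
2^128 ≡ 777^2 = 603729 ≡ 61 (mod 893)
2^256 ≡ 61^2 = 3721 ≡ 149 (mod 893)
2^512 ≡ 149^2 = 22201 ≡ 769 (mod 893)
892 = 512 + 256 + 64 + 32 + 16 + 8 + 4 in binary powers of 2.
So 2^892 ≡ 769 · 149 · 777 · 747 · 347 · 256 · 16 ≡ 777 (mod 893).
Since 777 ≠ 1, base 2 is a Fermat witness: 893 is composite.

777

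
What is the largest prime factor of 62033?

89

62033 = 17 · 3649
3649 = 41 · 89
89 is prime.
So 62033 = 17 · 41 · 89; the largest prime factor is 89.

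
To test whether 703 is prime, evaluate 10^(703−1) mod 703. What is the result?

1

10^1 ≡ 10 (mod 703)
10^2 ≡ 10^2 = 100 ≡ 100 (mod 703)
10^4 ≡ 100^2 = 10000 ≡ 158 (mod 703)
10^8 ≡ 158^2 = 24964 ≡ 359 (mod 703)
10^16 ≡ 359^2 = 128881 ≡ 232 (mod 703)
10^32 ≡ 232^2 = 53824 ≡ 396 (mod 703)
10^64 ≡ 396^2 = 156816 ≡ 47 (mod 703)
10^128 ≡ 47^2 = 2209 ≡ 100 (mod 703)
10^256 ≡ 100^2 = 10000 ≡ 158 (mod 703)
10^512 ≡ 158^2 = 24964 ≡ 359 (mod 703)
702 = 512 + 128 + 32 + 16 + 8 + 4 + 2 in binary powers of 2.
So 10^702 ≡ 359 · 100 · 396 · 232 · 359 · 158 · 100 ≡ 1 (mod 703).
Since the result is 1, base 10 gives no evidence that 703 is composite.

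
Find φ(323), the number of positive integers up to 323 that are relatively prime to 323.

288

Factor: 323 = 17 · 19.
φ(323) = (17−1) · (19−1) = 16 · 18 = 288.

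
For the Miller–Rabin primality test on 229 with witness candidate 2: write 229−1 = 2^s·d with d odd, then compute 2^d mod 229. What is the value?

122

229 − 1 = 228 = 2^2 · 57, so d = 57.
2^1 ≡ 2 (mod 229)
2^2 ≡ 2^2 = 4 ≡ 4 (mod 229)
2^4 ≡ 4^2 = 16 ≡ 16 (mod 229)
2^8 ≡ 16^2 = 256 ≡ 27 (mod 229)
2^16 ≡ 27^2 = 729 ≡ 42 (mod 229)
2^32 ≡ 42^2 = 1764 ≡ 161 (mod 229)
57 = 32 + 16 + 8 + 1 in binary powers of 2.
So 2^57 ≡ 161 · 42 · 27 · 2 ≡ 122 (mod 229).
Squaring chain: 122 → 228; reaches −1, so base 2 does not prove 229 composite.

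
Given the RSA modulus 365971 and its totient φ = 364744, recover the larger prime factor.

719

φ(n) = (p−1)(q−1) = n − (p+q) + 1, so p + q = 365971 − 364744 + 1 = 1228.
p and q are the roots of t² − 1228t + 365971 = 0.
Discriminant: 1228² − 4·365971 = 1507984 − 1463884 = 44100; √44100 = 210.
q = (1228 − 210)/2 = 509, p = (1228 + 210)/2 = 719.
Check: 509 · 719 = 365971.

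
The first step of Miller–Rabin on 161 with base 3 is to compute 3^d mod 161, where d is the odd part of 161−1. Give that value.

161 − 1 = 160 = 2^5 · 5, so d = 5.
3^1 ≡ 3 (mod 161)
3^2 ≡ 3^2 = 9 ≡ 9 (mod 161)
3^4 ≡ 9^2 = 81 ≡ 81 (mod 161)
5 = 4 + 1 in binary powers of 2.
So 3^5 ≡ 81 · 3 ≡ 82 (mod 161).
Squaring chain: 82 → 123 → 156 → 25 → 142; never reaches −1, so base 3 is a Miller–Rabin witness that 161 is composite.

82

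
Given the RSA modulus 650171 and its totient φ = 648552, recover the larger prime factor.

φ(n) = (p−1)(q−1) = n − (p+q) + 1, so p + q = 650171 − 648552 + 1 = 1620.
p and q are the roots of t² − 1620t + 650171 = 0.
Discriminant: 1620² − 4·650171 = 2624400 − 2600684 = 23716; √23716 = 154.
q = (1620 − 154)/2 = 733, p = (1620 + 154)/2 = 887.
Check: 733 · 887 = 650171.

887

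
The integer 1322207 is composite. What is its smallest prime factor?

1322207 is odd.
Digit sum 17, not divisible by 3.
Ends in 7: not divisible by 5.
7: 1322207 = 7·188886 + 5
11: 1322207 = 11·120200 + 7
13: 1322207 = 13·101708 + 3
17: 1322207 = 17·77776 + 15
19: 1322207 = 19·69589 + 16
23: 1322207 = 23·57487 + 6
29: 1322207 = 29·45593 + 10
31: 1322207 = 31·42651 + 26
37: 1322207 = 37·35735 + 12
41: 1322207 = 41·32248 + 39
43: 1322207 = 43·30749

43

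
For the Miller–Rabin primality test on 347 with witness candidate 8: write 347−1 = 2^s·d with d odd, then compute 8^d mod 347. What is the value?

346

347 − 1 = 346 = 2^1 · 173, so d = 173.
8^1 ≡ 8 (mod 347)
8^2 ≡ 8^2 = 64 ≡ 64 (mod 347)
8^4 ≡ 64^2 = 4096 ≡ 279 (mod 347)
8^8 ≡ 279^2 = 77841 ≡ 113 (mod 347)
8^16 ≡ 113^2 = 12769 ≡ 277 (mod 347)
8^32 ≡ 277^2 = 76729 ≡ 42 (mod 347)
8^64 ≡ 42^2 = 1764 ≡ 29 (mod 347)
8^128 ≡ 29^2 = 841 ≡ 147 (mod 347)
173 = 128 + 32 + 8 + 4 + 1 in binary powers of 2.
So 8^173 ≡ 147 · 42 · 113 · 279 · 8 ≡ 346 (mod 347).
Since 8^d ≡ 346 (mod 347), base 8 does not prove 347 composite.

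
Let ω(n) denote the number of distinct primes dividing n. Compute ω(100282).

5

100282 = 2 · 50141
50141 = 7 · 7163
7163 = 13 · 551
551 = 19 · 29
100282 = 2 · 7 · 13 · 19 · 29, which has 5 distinct prime factors.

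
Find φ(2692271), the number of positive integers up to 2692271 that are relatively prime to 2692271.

2630232

Factor: 2692271 = 83 · 163 · 199.
φ(2692271) = (83−1) · (163−1) · (199−1) = 82 · 162 · 198 = 2630232.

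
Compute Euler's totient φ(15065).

Factor: 15065 = 5 · 23 · 131.
φ(15065) = (5−1) · (23−1) · (131−1) = 4 · 22 · 130 = 11440.

11440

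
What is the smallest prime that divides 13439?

13439 is odd.
Digit sum 20, not divisible by 3.
Ends in 9: not divisible by 5.
7: 13439 = 7·1919 + 6
11: 13439 = 11·1221 + 8
13: 13439 = 13·1033 + 10
17: 13439 = 17·790 + 9
19: 13439 = 19·707 + 6
23: 13439 = 23·584 + 7
29: 13439 = 29·463 + 12
31: 13439 = 31·433 + 16
37: 13439 = 37·363 + 8
41: 13439 = 41·327 + 32
43: 13439 = 43·312 + 23
47: 13439 = 47·285 + 44
53: 13439 = 53·253 + 30
59: 13439 = 59·227 + 46
61: 13439 = 61·220 + 19
67: 13439 = 67·200 + 39
71: 13439 = 71·189 + 20
73: 13439 = 73·184 + 7
79: 13439 = 79·170 + 9
83: 13439 = 83·161 + 76
89: 13439 = 89·151

89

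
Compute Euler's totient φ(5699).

Factor: 5699 = 41 · 139.
φ(5699) = (41−1) · (139−1) = 40 · 138 = 5520.

5520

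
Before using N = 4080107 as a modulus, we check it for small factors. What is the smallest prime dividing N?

4080107 is odd.
Digit sum 20, not divisible by 3.
Ends in 7: not divisible by 5.
7: 4080107 = 7·582872 + 3
11: 4080107 = 11·370918 + 9
13: 4080107 = 13·313854 + 5
17: 4080107 = 17·240006 + 5
19: 4080107 = 19·214742 + 9
23: 4080107 = 23·177395 + 22
29: 4080107 = 29·140693 + 10
31: 4080107 = 31·131616 + 11
37: 4080107 = 37·110273 + 6
41: 4080107 = 41·99514 + 33
43: 4080107 = 43·94886 + 9
47: 4080107 = 47·86810 + 37
53: 4080107 = 53·76983 + 8
59: 4080107 = 59·69154 + 21
61: 4080107 = 61·66887

61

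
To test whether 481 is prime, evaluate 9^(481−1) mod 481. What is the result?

9^1 ≡ 9 (mod 481)
9^2 ≡ 9^2 = 81 ≡ 81 (mod 481)
9^4 ≡ 81^2 = 6561 ≡ 308 (mod 481)
9^8 ≡ 308^2 = 94864 ≡ 107 (mod 481)
9^16 ≡ 107^2 = 11449 ≡ 386 (mod 481)
9^32 ≡ 386^2 = 148996 ≡ 367 (mod 481)
9^64 ≡ 367^2 = 134689 ≡ 9 (mod 481)
9^128 ≡ 9^2 = 81 ≡ 81 (mod 481)
9^256 ≡ 81^2 = 6561 ≡ 308 (mod 481)
480 = 256 + 128 + 64 + 32 in binary powers of 2.
So 9^480 ≡ 308 · 81 · 9 · 367 ≡ 248 (mod 481).
Since 248 ≠ 1, base 9 is a Fermat witness: 481 is composite.

248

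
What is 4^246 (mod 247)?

235

4^1 ≡ 4 (mod 247)
4^2 ≡ 4^2 = 16 ≡ 16 (mod 247)
4^4 ≡ 16^2 = 256 ≡ 9 (mod 247)
4^8 ≡ 9^2 = 81 ≡ 81 (mod 247)
4^16 ≡ 81^2 = 6561 ≡ 139 (mod 247)
4^32 ≡ 139^2 = 19321 ≡ 55 (mod 247)
4^64 ≡ 55^2 = 3025 ≡ 61 (mod 247)
4^128 ≡ 61^2 = 3721 ≡ 16 (mod 247)
246 = 128 + 64 + 32 + 16 + 4 + 2 in binary powers of 2.
So 4^246 ≡ 16 · 61 · 55 · 139 · 9 · 16 ≡ 235 (mod 247).
Since 235 ≠ 1, base 4 is a Fermat witness: 247 is composite.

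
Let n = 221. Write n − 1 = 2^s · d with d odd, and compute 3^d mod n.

221 − 1 = 220 = 2^2 · 55, so d = 55.
3^1 ≡ 3 (mod 221)
3^2 ≡ 3^2 = 9 ≡ 9 (mod 221)
3^4 ≡ 9^2 = 81 ≡ 81 (mod 221)
3^8 ≡ 81^2 = 6561 ≡ 152 (mod 221)
3^16 ≡ 152^2 = 23104 ≡ 120 (mod 221)
3^32 ≡ 120^2 = 14400 ≡ 35 (mod 221)
55 = 32 + 16 + 4 + 2 + 1 in binary powers of 2.
So 3^55 ≡ 35 · 120 · 81 · 9 · 3 ≡ 198 (mod 221).
Squaring chain: 198 → 87; never reaches −1, so base 3 is a Miller–Rabin witness that 221 is composite.

198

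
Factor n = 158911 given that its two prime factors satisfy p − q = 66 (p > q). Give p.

433

Since p = q + 66, we have 158911 = q(q + 66), so q² + 66q − 158911 = 0.
Discriminant: 66² + 4·158911 = 4356 + 635644 = 640000; √640000 = 800.
q = (−66 + 800)/2 = 367, and p = q + 66 = 433.
Check: 367 · 433 = 158911.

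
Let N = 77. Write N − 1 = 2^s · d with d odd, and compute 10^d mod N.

77 − 1 = 76 = 2^2 · 19, so d = 19.
10^1 ≡ 10 (mod 77)
10^2 ≡ 10^2 = 100 ≡ 23 (mod 77)
10^4 ≡ 23^2 = 529 ≡ 67 (mod 77)
10^8 ≡ 67^2 = 4489 ≡ 23 (mod 77)
10^16 ≡ 23^2 = 529 ≡ 67 (mod 77)
19 = 16 + 2 + 1 in binary powers of 2.
So 10^19 ≡ 67 · 23 · 10 ≡ 10 (mod 77).
Squaring chain: 10 → 23; never reaches −1, so base 10 is a Miller–Rabin witness that 77 is composite.

10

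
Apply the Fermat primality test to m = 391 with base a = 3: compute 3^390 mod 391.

151

3^1 ≡ 3 (mod 391)
3^2 ≡ 3^2 = 9 ≡ 9 (mod 391)
3^4 ≡ 9^2 = 81 ≡ 81 (mod 391)
3^8 ≡ 81^2 = 6561 ≡ 305 (mod 391)
3^16 ≡ 305^2 = 93025 ≡ 358 (mod 391)
3^32 ≡ 358^2 = 128164 ≡ 307 (mod 391)
3^64 ≡ 307^2 = 94249 ≡ 18 (mod 391)
3^128 ≡ 18^2 = 324 ≡ 324 (mod 391)
3^256 ≡ 324^2 = 104976 ≡ 188 (mod 391)
390 = 256 + 128 + 4 + 2 in binary powers of 2.
So 3^390 ≡ 188 · 324 · 81 · 9 ≡ 151 (mod 391).
Since 151 ≠ 1, base 3 is a Fermat witness: 391 is composite.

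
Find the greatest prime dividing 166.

83

166 = 2 · 83
83 is prime.
So 166 = 2 · 83; the largest prime factor is 83.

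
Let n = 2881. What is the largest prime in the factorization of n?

67

2881 = 43 · 67
67 is prime.
So 2881 = 43 · 67; the largest prime factor is 67.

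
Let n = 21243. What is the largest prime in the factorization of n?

21243 = 3 · 7081
7081 = 73 · 97
97 is prime.
So 21243 = 3 · 73 · 97; the largest prime factor is 97.

97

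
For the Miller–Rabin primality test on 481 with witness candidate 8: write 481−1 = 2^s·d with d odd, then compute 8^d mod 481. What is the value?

481 − 1 = 480 = 2^5 · 15, so d = 15.
8^1 ≡ 8 (mod 481)
8^2 ≡ 8^2 = 64 ≡ 64 (mod 481)
8^4 ≡ 64^2 = 4096 ≡ 248 (mod 481)
8^8 ≡ 248^2 = 61504 ≡ 417 (mod 481)
15 = 8 + 4 + 2 + 1 in binary powers of 2.
So 8^15 ≡ 417 · 248 · 64 · 8 ≡ 31 (mod 481).
Squaring chain: 31 → 480 → 1 → 1 → 1; reaches −1, so base 8 does not prove 481 composite.

31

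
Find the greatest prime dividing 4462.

4462 = 2 · 2231
2231 = 23 · 97
97 is prime.
So 4462 = 2 · 23 · 97; the largest prime factor is 97.

97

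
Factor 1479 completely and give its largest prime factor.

1479 = 3 · 493
493 = 17 · 29
29 is prime.
So 1479 = 3 · 17 · 29; the largest prime factor is 29.

29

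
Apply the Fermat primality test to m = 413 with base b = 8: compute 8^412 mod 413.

302

8^1 ≡ 8 (mod 413)
8^2 ≡ 8^2 = 64 ≡ 64 (mod 413)
8^4 ≡ 64^2 = 4096 ≡ 379 (mod 413)
8^8 ≡ 379^2 = 143641 ≡ 330 (mod 413)
8^16 ≡ 330^2 = 108900 ≡ 281 (mod 413)
8^32 ≡ 281^2 = 78961 ≡ 78 (mod 413)
8^64 ≡ 78^2 = 6084 ≡ 302 (mod 413)
8^128 ≡ 302^2 = 91204 ≡ 344 (mod 413)
8^256 ≡ 344^2 = 118336 ≡ 218 (mod 413)
412 = 256 + 128 + 16 + 8 + 4 in binary powers of 2.
So 8^412 ≡ 218 · 344 · 281 · 330 · 379 ≡ 302 (mod 413).
Since 302 ≠ 1, base 8 is a Fermat witness: 413 is composite.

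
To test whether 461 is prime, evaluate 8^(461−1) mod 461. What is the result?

1

8^1 ≡ 8 (mod 461)
8^2 ≡ 8^2 = 64 ≡ 64 (mod 461)
8^4 ≡ 64^2 = 4096 ≡ 408 (mod 461)
8^8 ≡ 408^2 = 166464 ≡ 43 (mod 461)
8^16 ≡ 43^2 = 1849 ≡ 5 (mod 461)
8^32 ≡ 5^2 = 25 ≡ 25 (mod 461)
8^64 ≡ 25^2 = 625 ≡ 164 (mod 461)
8^128 ≡ 164^2 = 26896 ≡ 158 (mod 461)
8^256 ≡ 158^2 = 24964 ≡ 70 (mod 461)
460 = 256 + 128 + 64 + 8 + 4 in binary powers of 2.
So 8^460 ≡ 70 · 158 · 164 · 43 · 408 ≡ 1 (mod 461).
Since the result is 1, base 8 gives no evidence that 461 is composite.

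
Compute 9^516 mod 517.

383

9^1 ≡ 9 (mod 517)
9^2 ≡ 9^2 = 81 ≡ 81 (mod 517)
9^4 ≡ 81^2 = 6561 ≡ 357 (mod 517)
9^8 ≡ 357^2 = 127449 ≡ 267 (mod 517)
9^16 ≡ 267^2 = 71289 ≡ 460 (mod 517)
9^32 ≡ 460^2 = 211600 ≡ 147 (mod 517)
9^64 ≡ 147^2 = 21609 ≡ 412 (mod 517)
9^128 ≡ 412^2 = 169744 ≡ 168 (mod 517)
9^256 ≡ 168^2 = 28224 ≡ 306 (mod 517)
9^512 ≡ 306^2 = 93636 ≡ 59 (mod 517)
516 = 512 + 4 in binary powers of 2.
So 9^516 ≡ 59 · 357 ≡ 383 (mod 517).
Since 383 ≠ 1, base 9 is a Fermat witness: 517 is composite.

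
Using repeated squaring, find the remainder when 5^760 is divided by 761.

5^1 ≡ 5 (mod 761)
5^2 ≡ 5^2 = 25 ≡ 25 (mod 761)
5^4 ≡ 25^2 = 625 ≡ 625 (mod 761)
5^8 ≡ 625^2 = 390625 ≡ 232 (mod 761)
5^16 ≡ 232^2 = 53824 ≡ 554 (mod 761)
5^32 ≡ 554^2 = 306916 ≡ 233 (mod 761)
5^64 ≡ 233^2 = 54289 ≡ 258 (mod 761)
5^128 ≡ 258^2 = 66564 ≡ 357 (mod 761)
5^256 ≡ 357^2 = 127449 ≡ 362 (mod 761)
5^512 ≡ 362^2 = 131044 ≡ 152 (mod 761)
760 = 512 + 128 + 64 + 32 + 16 + 8 in binary powers of 2.
So 5^760 ≡ 152 · 357 · 258 · 233 · 554 · 232 ≡ 1 (mod 761).
Since the result is 1, base 5 gives no evidence that 761 is composite.

1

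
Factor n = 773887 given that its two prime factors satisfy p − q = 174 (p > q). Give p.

Since p = q + 174, we have 773887 = q(q + 174), so q² + 174q − 773887 = 0.
Discriminant: 174² + 4·773887 = 30276 + 3095548 = 3125824; √3125824 = 1768.
q = (−174 + 1768)/2 = 797, and p = q + 174 = 971.
Check: 797 · 971 = 773887.

971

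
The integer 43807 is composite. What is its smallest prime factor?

43807 is odd.
Digit sum 22, not divisible by 3.
Ends in 7: not divisible by 5.
7: 43807 = 7·6258 + 1
11: 43807 = 11·3982 + 5
13: 43807 = 13·3369 + 10
17: 43807 = 17·2576 + 15
19: 43807 = 19·2305 + 12
23: 43807 = 23·1904 + 15
29: 43807 = 29·1510 + 17
31: 43807 = 31·1413 + 4
37: 43807 = 37·1183 + 36
41: 43807 = 41·1068 + 19
43: 43807 = 43·1018 + 33
47: 43807 = 47·932 + 3
53: 43807 = 53·826 + 29
59: 43807 = 59·742 + 29
61: 43807 = 61·718 + 9
67: 43807 = 67·653 + 56
71: 43807 = 71·617

71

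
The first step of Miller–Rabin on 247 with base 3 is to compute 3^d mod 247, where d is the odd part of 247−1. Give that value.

183

247 − 1 = 246 = 2^1 · 123, so d = 123.
3^1 ≡ 3 (mod 247)
3^2 ≡ 3^2 = 9 ≡ 9 (mod 247)
3^4 ≡ 9^2 = 81 ≡ 81 (mod 247)
3^8 ≡ 81^2 = 6561 ≡ 139 (mod 247)
3^16 ≡ 139^2 = 19321 ≡ 55 (mod 247)
3^32 ≡ 55^2 = 3025 ≡ 61 (mod 247)
3^64 ≡ 61^2 = 3721 ≡ 16 (mod 247)
123 = 64 + 32 + 16 + 8 + 2 + 1 in binary powers of 2.
So 3^123 ≡ 16 · 61 · 55 · 139 · 9 · 3 ≡ 183 (mod 247).
Squaring chain: 183; never reaches −1, so base 3 is a Miller–Rabin witness that 247 is composite.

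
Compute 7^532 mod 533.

113

7^1 ≡ 7 (mod 533)
7^2 ≡ 7^2 = 49 ≡ 49 (mod 533)
7^4 ≡ 49^2 = 2401 ≡ 269 (mod 533)
7^8 ≡ 269^2 = 72361 ≡ 406 (mod 533)
7^16 ≡ 406^2 = 164836 ≡ 139 (mod 533)
7^32 ≡ 139^2 = 19321 ≡ 133 (mod 533)
7^64 ≡ 133^2 = 17689 ≡ 100 (mod 533)
7^128 ≡ 100^2 = 10000 ≡ 406 (mod 533)
7^256 ≡ 406^2 = 164836 ≡ 139 (mod 533)
7^512 ≡ 139^2 = 19321 ≡ 133 (mod 533)
532 = 512 + 16 + 4 in binary powers of 2.
So 7^532 ≡ 133 · 139 · 269 ≡ 113 (mod 533).
Since 113 ≠ 1, base 7 is a Fermat witness: 533 is composite.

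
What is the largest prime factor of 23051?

23051 = 7 · 3293
3293 = 37 · 89
89 is prime.
So 23051 = 7 · 37 · 89; the largest prime factor is 89.

89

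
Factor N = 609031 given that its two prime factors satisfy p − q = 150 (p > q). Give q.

709

Since p = q + 150, we have 609031 = q(q + 150), so q² + 150q − 609031 = 0.
Discriminant: 150² + 4·609031 = 22500 + 2436124 = 2458624; √2458624 = 1568.
q = (−150 + 1568)/2 = 709, and p = q + 150 = 859.
Check: 709 · 859 = 609031.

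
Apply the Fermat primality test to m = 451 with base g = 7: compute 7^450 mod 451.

7^1 ≡ 7 (mod 451)
7^2 ≡ 7^2 = 49 ≡ 49 (mod 451)
7^4 ≡ 49^2 = 2401 ≡ 146 (mod 451)
7^8 ≡ 146^2 = 21316 ≡ 119 (mod 451)
7^16 ≡ 119^2 = 14161 ≡ 180 (mod 451)
7^32 ≡ 180^2 = 32400 ≡ 379 (mod 451)
7^64 ≡ 379^2 = 143641 ≡ 223 (mod 451)
7^128 ≡ 223^2 = 49729 ≡ 119 (mod 451)
7^256 ≡ 119^2 = 14161 ≡ 180 (mod 451)
450 = 256 + 128 + 64 + 2 in binary powers of 2.
So 7^450 ≡ 180 · 119 · 223 · 49 ≡ 419 (mod 451).
Since 419 ≠ 1, base 7 is a Fermat witness: 451 is composite.

419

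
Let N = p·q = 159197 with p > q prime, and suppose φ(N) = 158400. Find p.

φ(n) = (p−1)(q−1) = n − (p+q) + 1, so p + q = 159197 − 158400 + 1 = 798.
p and q are the roots of t² − 798t + 159197 = 0.
Discriminant: 798² − 4·159197 = 636804 − 636788 = 16; √16 = 4.
q = (798 − 4)/2 = 397, p = (798 + 4)/2 = 401.
Check: 397 · 401 = 159197.

401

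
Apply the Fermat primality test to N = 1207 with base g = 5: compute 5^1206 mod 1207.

5^1 ≡ 5 (mod 1207)
5^2 ≡ 5^2 = 25 ≡ 25 (mod 1207)
5^4 ≡ 25^2 = 625 ≡ 625 (mod 1207)
5^8 ≡ 625^2 = 390625 ≡ 764 (mod 1207)
5^16 ≡ 764^2 = 583696 ≡ 715 (mod 1207)
5^32 ≡ 715^2 = 511225 ≡ 664 (mod 1207)
5^64 ≡ 664^2 = 440896 ≡ 341 (mod 1207)
5^128 ≡ 341^2 = 116281 ≡ 409 (mod 1207)
5^256 ≡ 409^2 = 167281 ≡ 715 (mod 1207)
5^512 ≡ 715^2 = 511225 ≡ 664 (mod 1207)
5^1024 ≡ 664^2 = 440896 ≡ 341 (mod 1207)
1206 = 1024 + 128 + 32 + 16 + 4 + 2 in binary powers of 2.
So 5^1206 ≡ 341 · 409 · 664 · 715 · 625 · 25 ≡ 1141 (mod 1207).
Since 1141 ≠ 1, base 5 is a Fermat witness: 1207 is composite.

1141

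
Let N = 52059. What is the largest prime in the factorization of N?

67

52059 = 3 · 17353
17353 = 7 · 2479
2479 = 37 · 67
67 is prime.
So 52059 = 3 · 7 · 37 · 67; the largest prime factor is 67.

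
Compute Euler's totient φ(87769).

Factor: 87769 = 11 · 79 · 101.
φ(87769) = (11−1) · (79−1) · (101−1) = 10 · 78 · 100 = 78000.

78000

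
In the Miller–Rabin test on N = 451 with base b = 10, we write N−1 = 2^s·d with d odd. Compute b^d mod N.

451 − 1 = 450 = 2^1 · 225, so d = 225.
10^1 ≡ 10 (mod 451)
10^2 ≡ 10^2 = 100 ≡ 100 (mod 451)
10^4 ≡ 100^2 = 10000 ≡ 78 (mod 451)
10^8 ≡ 78^2 = 6084 ≡ 221 (mod 451)
10^16 ≡ 221^2 = 48841 ≡ 133 (mod 451)
10^32 ≡ 133^2 = 17689 ≡ 100 (mod 451)
10^64 ≡ 100^2 = 10000 ≡ 78 (mod 451)
10^128 ≡ 78^2 = 6084 ≡ 221 (mod 451)
225 = 128 + 64 + 32 + 1 in binary powers of 2.
So 10^225 ≡ 221 · 78 · 100 · 10 ≡ 329 (mod 451).
Squaring chain: 329; never reaches −1, so base 10 is a Miller–Rabin witness that 451 is composite.

329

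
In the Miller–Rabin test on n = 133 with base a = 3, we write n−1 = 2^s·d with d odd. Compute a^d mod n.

69

133 − 1 = 132 = 2^2 · 33, so d = 33.
3^1 ≡ 3 (mod 133)
3^2 ≡ 3^2 = 9 ≡ 9 (mod 133)
3^4 ≡ 9^2 = 81 ≡ 81 (mod 133)
3^8 ≡ 81^2 = 6561 ≡ 44 (mod 133)
3^16 ≡ 44^2 = 1936 ≡ 74 (mod 133)
3^32 ≡ 74^2 = 5476 ≡ 23 (mod 133)
33 = 32 + 1 in binary powers of 2.
So 3^33 ≡ 23 · 3 ≡ 69 (mod 133).
Squaring chain: 69 → 106; never reaches −1, so base 3 is a Miller–Rabin witness that 133 is composite.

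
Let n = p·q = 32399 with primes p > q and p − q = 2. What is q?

179

Since p = q + 2, we have 32399 = q(q + 2), so q² + 2q − 32399 = 0.
Discriminant: 2² + 4·32399 = 4 + 129596 = 129600; √129600 = 360.
q = (−2 + 360)/2 = 179, and p = q + 2 = 181.
Check: 179 · 181 = 32399.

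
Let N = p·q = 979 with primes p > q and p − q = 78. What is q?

Since p = q + 78, we have 979 = q(q + 78), so q² + 78q − 979 = 0.
Discriminant: 78² + 4·979 = 6084 + 3916 = 10000; √10000 = 100.
q = (−78 + 100)/2 = 11, and p = q + 78 = 89.
Check: 11 · 89 = 979.

11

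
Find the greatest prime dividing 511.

73

511 = 7 · 73
73 is prime.
So 511 = 7 · 73; the largest prime factor is 73.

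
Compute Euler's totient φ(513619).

Factor: 513619 = 29 · 89 · 199.
φ(513619) = (29−1) · (89−1) · (199−1) = 28 · 88 · 198 = 487872.

487872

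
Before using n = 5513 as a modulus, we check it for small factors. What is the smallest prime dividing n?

37

5513 is odd.
Digit sum 14, not divisible by 3.
Ends in 3: not divisible by 5.
7: 5513 = 7·787 + 4
11: 5513 = 11·501 + 2
13: 5513 = 13·424 + 1
17: 5513 = 17·324 + 5
19: 5513 = 19·290 + 3
23: 5513 = 23·239 + 16
29: 5513 = 29·190 + 3
31: 5513 = 31·177 + 26
37: 5513 = 37·149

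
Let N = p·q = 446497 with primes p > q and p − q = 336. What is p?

857

Since p = q + 336, we have 446497 = q(q + 336), so q² + 336q − 446497 = 0.
Discriminant: 336² + 4·446497 = 112896 + 1785988 = 1898884; √1898884 = 1378.
q = (−336 + 1378)/2 = 521, and p = q + 336 = 857.
Check: 521 · 857 = 446497.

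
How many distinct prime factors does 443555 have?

5

443555 = 5 · 88711
88711 = 7 · 12673
12673 = 19 · 667
667 = 23 · 29
443555 = 5 · 7 · 19 · 23 · 29, which has 5 distinct prime factors.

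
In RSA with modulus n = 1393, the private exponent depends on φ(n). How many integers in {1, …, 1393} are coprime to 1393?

1188

Factor: 1393 = 7 · 199.
φ(1393) = (7−1) · (199−1) = 6 · 198 = 1188.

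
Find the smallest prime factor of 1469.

1469 is odd.
Digit sum 20, not divisible by 3.
Ends in 9: not divisible by 5.
7: 1469 = 7·209 + 6
11: 1469 = 11·133 + 6
13: 1469 = 13·113

13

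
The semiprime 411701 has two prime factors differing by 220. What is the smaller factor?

Since p = q + 220, we have 411701 = q(q + 220), so q² + 220q − 411701 = 0.
Discriminant: 220² + 4·411701 = 48400 + 1646804 = 1695204; √1695204 = 1302.
q = (−220 + 1302)/2 = 541, and p = q + 220 = 761.
Check: 541 · 761 = 411701.

541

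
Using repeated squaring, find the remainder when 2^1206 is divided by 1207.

642

2^1 ≡ 2 (mod 1207)
2^2 ≡ 2^2 = 4 ≡ 4 (mod 1207)
2^4 ≡ 4^2 = 16 ≡ 16 (mod 1207)
2^8 ≡ 16^2 = 256 ≡ 256 (mod 1207)
2^16 ≡ 256^2 = 65536 ≡ 358 (mod 1207)
2^32 ≡ 358^2 = 128164 ≡ 222 (mod 1207)
2^64 ≡ 222^2 = 49284 ≡ 1004 (mod 1207)
2^128 ≡ 1004^2 = 1008016 ≡ 171 (mod 1207)
2^256 ≡ 171^2 = 29241 ≡ 273 (mod 1207)
2^512 ≡ 273^2 = 74529 ≡ 902 (mod 1207)
2^1024 ≡ 902^2 = 813604 ≡ 86 (mod 1207)
1206 = 1024 + 128 + 32 + 16 + 4 + 2 in binary powers of 2.
So 2^1206 ≡ 86 · 171 · 222 · 358 · 16 · 4 ≡ 642 (mod 1207).
Since 642 ≠ 1, base 2 is a Fermat witness: 1207 is composite.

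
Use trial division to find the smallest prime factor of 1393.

7

1393 is odd.
Digit sum 16, not divisible by 3.
Ends in 3: not divisible by 5.
7: 1393 = 7·199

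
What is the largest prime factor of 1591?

43

1591 = 37 · 43
43 is prime.
So 1591 = 37 · 43; the largest prime factor is 43.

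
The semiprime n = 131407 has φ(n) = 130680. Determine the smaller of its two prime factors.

φ(n) = (p−1)(q−1) = n − (p+q) + 1, so p + q = 131407 − 130680 + 1 = 728.
p and q are the roots of t² − 728t + 131407 = 0.
Discriminant: 728² − 4·131407 = 529984 − 525628 = 4356; √4356 = 66.
q = (728 − 66)/2 = 331, p = (728 + 66)/2 = 397.
Check: 331 · 397 = 131407.

331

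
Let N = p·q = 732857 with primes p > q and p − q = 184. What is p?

953

Since p = q + 184, we have 732857 = q(q + 184), so q² + 184q − 732857 = 0.
Discriminant: 184² + 4·732857 = 33856 + 2931428 = 2965284; √2965284 = 1722.
q = (−184 + 1722)/2 = 769, and p = q + 184 = 953.
Check: 769 · 953 = 732857.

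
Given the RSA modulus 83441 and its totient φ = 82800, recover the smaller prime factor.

181

φ(n) = (p−1)(q−1) = n − (p+q) + 1, so p + q = 83441 − 82800 + 1 = 642.
p and q are the roots of t² − 642t + 83441 = 0.
Discriminant: 642² − 4·83441 = 412164 − 333764 = 78400; √78400 = 280.
q = (642 − 280)/2 = 181, p = (642 + 280)/2 = 461.
Check: 181 · 461 = 83441.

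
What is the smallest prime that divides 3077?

3077 is odd.
Digit sum 17, not divisible by 3.
Ends in 7: not divisible by 5.
7: 3077 = 7·439 + 4
11: 3077 = 11·279 + 8
13: 3077 = 13·236 + 9
17: 3077 = 17·181

17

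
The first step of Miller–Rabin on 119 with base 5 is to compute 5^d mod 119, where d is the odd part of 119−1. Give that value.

119 − 1 = 118 = 2^1 · 59, so d = 59.
5^1 ≡ 5 (mod 119)
5^2 ≡ 5^2 = 25 ≡ 25 (mod 119)
5^4 ≡ 25^2 = 625 ≡ 30 (mod 119)
5^8 ≡ 30^2 = 900 ≡ 67 (mod 119)
5^16 ≡ 67^2 = 4489 ≡ 86 (mod 119)
5^32 ≡ 86^2 = 7396 ≡ 18 (mod 119)
59 = 32 + 16 + 8 + 2 + 1 in binary powers of 2.
So 5^59 ≡ 18 · 86 · 67 · 25 · 5 ≡ 45 (mod 119).
Squaring chain: 45; never reaches −1, so base 5 is a Miller–Rabin witness that 119 is composite.

45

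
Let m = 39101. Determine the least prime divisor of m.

61

39101 is odd.
Digit sum 14, not divisible by 3.
Ends in 1: not divisible by 5.
7: 39101 = 7·5585 + 6
11: 39101 = 11·3554 + 7
13: 39101 = 13·3007 + 10
17: 39101 = 17·2300 + 1
19: 39101 = 19·2057 + 18
23: 39101 = 23·1700 + 1
29: 39101 = 29·1348 + 9
31: 39101 = 31·1261 + 10
37: 39101 = 37·1056 + 29
41: 39101 = 41·953 + 28
43: 39101 = 43·909 + 14
47: 39101 = 47·831 + 44
53: 39101 = 53·737 + 40
59: 39101 = 59·662 + 43
61: 39101 = 61·641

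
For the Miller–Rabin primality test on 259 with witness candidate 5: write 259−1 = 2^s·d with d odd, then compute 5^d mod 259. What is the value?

97

259 − 1 = 258 = 2^1 · 129, so d = 129.
5^1 ≡ 5 (mod 259)
5^2 ≡ 5^2 = 25 ≡ 25 (mod 259)
5^4 ≡ 25^2 = 625 ≡ 107 (mod 259)
5^8 ≡ 107^2 = 11449 ≡ 53 (mod 259)
5^16 ≡ 53^2 = 2809 ≡ 219 (mod 259)
5^32 ≡ 219^2 = 47961 ≡ 46 (mod 259)
5^64 ≡ 46^2 = 2116 ≡ 44 (mod 259)
5^128 ≡ 44^2 = 1936 ≡ 123 (mod 259)
129 = 128 + 1 in binary powers of 2.
So 5^129 ≡ 123 · 5 ≡ 97 (mod 259).
Squaring chain: 97; never reaches −1, so base 5 is a Miller–Rabin witness that 259 is composite.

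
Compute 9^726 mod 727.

9^1 ≡ 9 (mod 727)
9^2 ≡ 9^2 = 81 ≡ 81 (mod 727)
9^4 ≡ 81^2 = 6561 ≡ 18 (mod 727)
9^8 ≡ 18^2 = 324 ≡ 324 (mod 727)
9^16 ≡ 324^2 = 104976 ≡ 288 (mod 727)
9^32 ≡ 288^2 = 82944 ≡ 66 (mod 727)
9^64 ≡ 66^2 = 4356 ≡ 721 (mod 727)
9^128 ≡ 721^2 = 519841 ≡ 36 (mod 727)
9^256 ≡ 36^2 = 1296 ≡ 569 (mod 727)
9^512 ≡ 569^2 = 323761 ≡ 246 (mod 727)
726 = 512 + 128 + 64 + 16 + 4 + 2 in binary powers of 2.
So 9^726 ≡ 246 · 36 · 721 · 288 · 18 · 81 ≡ 1 (mod 727).
Since the result is 1, base 9 gives no evidence that 727 is composite.

1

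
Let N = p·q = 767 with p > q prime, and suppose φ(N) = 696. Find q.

13

φ(n) = (p−1)(q−1) = n − (p+q) + 1, so p + q = 767 − 696 + 1 = 72.
p and q are the roots of t² − 72t + 767 = 0.
Discriminant: 72² − 4·767 = 5184 − 3068 = 2116; √2116 = 46.
q = (72 − 46)/2 = 13, p = (72 + 46)/2 = 59.
Check: 13 · 59 = 767.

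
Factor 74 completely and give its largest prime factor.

74 = 2 · 37
37 is prime.
So 74 = 2 · 37; the largest prime factor is 37.

37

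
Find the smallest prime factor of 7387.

83

7387 is odd.
Digit sum 25, not divisible by 3.
Ends in 7: not divisible by 5.
7: 7387 = 7·1055 + 2
11: 7387 = 11·671 + 6
13: 7387 = 13·568 + 3
17: 7387 = 17·434 + 9
19: 7387 = 19·388 + 15
23: 7387 = 23·321 + 4
29: 7387 = 29·254 + 21
31: 7387 = 31·238 + 9
37: 7387 = 37·199 + 24
41: 7387 = 41·180 + 7
43: 7387 = 43·171 + 34
47: 7387 = 47·157 + 8
53: 7387 = 53·139 + 20
59: 7387 = 59·125 + 12
61: 7387 = 61·121 + 6
67: 7387 = 67·110 + 17
71: 7387 = 71·104 + 3
73: 7387 = 73·101 + 14
79: 7387 = 79·93 + 40
83: 7387 = 83·89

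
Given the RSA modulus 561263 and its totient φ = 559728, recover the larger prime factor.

φ(n) = (p−1)(q−1) = n − (p+q) + 1, so p + q = 561263 − 559728 + 1 = 1536.
p and q are the roots of t² − 1536t + 561263 = 0.
Discriminant: 1536² − 4·561263 = 2359296 − 2245052 = 114244; √114244 = 338.
q = (1536 − 338)/2 = 599, p = (1536 + 338)/2 = 937.
Check: 599 · 937 = 561263.

937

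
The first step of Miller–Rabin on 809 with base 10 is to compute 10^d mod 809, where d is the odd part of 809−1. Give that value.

809 − 1 = 808 = 2^3 · 101, so d = 101.
10^1 ≡ 10 (mod 809)
10^2 ≡ 10^2 = 100 ≡ 100 (mod 809)
10^4 ≡ 100^2 = 10000 ≡ 292 (mod 809)
10^8 ≡ 292^2 = 85264 ≡ 319 (mod 809)
10^16 ≡ 319^2 = 101761 ≡ 636 (mod 809)
10^32 ≡ 636^2 = 404496 ≡ 805 (mod 809)
10^64 ≡ 805^2 = 648025 ≡ 16 (mod 809)
101 = 64 + 32 + 4 + 1 in binary powers of 2.
So 10^101 ≡ 16 · 805 · 292 · 10 ≡ 808 (mod 809).
Since 10^d ≡ 808 (mod 809), base 10 does not prove 809 composite.

808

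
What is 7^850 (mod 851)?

7^1 ≡ 7 (mod 851)
7^2 ≡ 7^2 = 49 ≡ 49 (mod 851)
7^4 ≡ 49^2 = 2401 ≡ 699 (mod 851)
7^8 ≡ 699^2 = 488601 ≡ 127 (mod 851)
7^16 ≡ 127^2 = 16129 ≡ 811 (mod 851)
7^32 ≡ 811^2 = 657721 ≡ 749 (mod 851)
7^64 ≡ 749^2 = 561001 ≡ 192 (mod 851)
7^128 ≡ 192^2 = 36864 ≡ 271 (mod 851)
7^256 ≡ 271^2 = 73441 ≡ 255 (mod 851)
7^512 ≡ 255^2 = 65025 ≡ 349 (mod 851)
850 = 512 + 256 + 64 + 16 + 2 in binary powers of 2.
So 7^850 ≡ 349 · 255 · 192 · 811 · 49 ≡ 255 (mod 851).
Since 255 ≠ 1, base 7 is a Fermat witness: 851 is composite.

255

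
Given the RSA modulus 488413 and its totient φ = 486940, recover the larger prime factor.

φ(n) = (p−1)(q−1) = n − (p+q) + 1, so p + q = 488413 − 486940 + 1 = 1474.
p and q are the roots of t² − 1474t + 488413 = 0.
Discriminant: 1474² − 4·488413 = 2172676 − 1953652 = 219024; √219024 = 468.
q = (1474 − 468)/2 = 503, p = (1474 + 468)/2 = 971.
Check: 503 · 971 = 488413.

971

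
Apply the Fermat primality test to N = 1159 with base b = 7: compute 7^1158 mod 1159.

7^1 ≡ 7 (mod 1159)
7^2 ≡ 7^2 = 49 ≡ 49 (mod 1159)
7^4 ≡ 49^2 = 2401 ≡ 83 (mod 1159)
7^8 ≡ 83^2 = 6889 ≡ 1094 (mod 1159)
7^16 ≡ 1094^2 = 1196836 ≡ 748 (mod 1159)
7^32 ≡ 748^2 = 559504 ≡ 866 (mod 1159)
7^64 ≡ 866^2 = 749956 ≡ 83 (mod 1159)
7^128 ≡ 83^2 = 6889 ≡ 1094 (mod 1159)
7^256 ≡ 1094^2 = 1196836 ≡ 748 (mod 1159)
7^512 ≡ 748^2 = 559504 ≡ 866 (mod 1159)
7^1024 ≡ 866^2 = 749956 ≡ 83 (mod 1159)
1158 = 1024 + 128 + 4 + 2 in binary powers of 2.
So 7^1158 ≡ 83 · 1094 · 83 · 49 ≡ 723 (mod 1159).
Since 723 ≠ 1, base 7 is a Fermat witness: 1159 is composite.

723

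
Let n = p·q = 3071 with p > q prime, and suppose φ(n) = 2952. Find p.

φ(n) = (p−1)(q−1) = n − (p+q) + 1, so p + q = 3071 − 2952 + 1 = 120.
p and q are the roots of t² − 120t + 3071 = 0.
Discriminant: 120² − 4·3071 = 14400 − 12284 = 2116; √2116 = 46.
q = (120 − 46)/2 = 37, p = (120 + 46)/2 = 83.
Check: 37 · 83 = 3071.

83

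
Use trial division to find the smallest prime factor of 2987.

29

2987 is odd.
Digit sum 26, not divisible by 3.
Ends in 7: not divisible by 5.
7: 2987 = 7·426 + 5
11: 2987 = 11·271 + 6
13: 2987 = 13·229 + 10
17: 2987 = 17·175 + 12
19: 2987 = 19·157 + 4
23: 2987 = 23·129 + 20
29: 2987 = 29·103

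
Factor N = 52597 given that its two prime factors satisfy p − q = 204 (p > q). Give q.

149

Since p = q + 204, we have 52597 = q(q + 204), so q² + 204q − 52597 = 0.
Discriminant: 204² + 4·52597 = 41616 + 210388 = 252004; √252004 = 502.
q = (−204 + 502)/2 = 149, and p = q + 204 = 353.
Check: 149 · 353 = 52597.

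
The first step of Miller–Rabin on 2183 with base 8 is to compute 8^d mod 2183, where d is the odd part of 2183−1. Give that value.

1309

2183 − 1 = 2182 = 2^1 · 1091, so d = 1091.
8^1 ≡ 8 (mod 2183)
8^2 ≡ 8^2 = 64 ≡ 64 (mod 2183)
8^4 ≡ 64^2 = 4096 ≡ 1913 (mod 2183)
8^8 ≡ 1913^2 = 3659569 ≡ 861 (mod 2183)
8^16 ≡ 861^2 = 741321 ≡ 1284 (mod 2183)
8^32 ≡ 1284^2 = 1648656 ≡ 491 (mod 2183)
8^64 ≡ 491^2 = 241081 ≡ 951 (mod 2183)
8^128 ≡ 951^2 = 904401 ≡ 639 (mod 2183)
8^256 ≡ 639^2 = 408321 ≡ 100 (mod 2183)
8^512 ≡ 100^2 = 10000 ≡ 1268 (mod 2183)
8^1024 ≡ 1268^2 = 1607824 ≡ 1136 (mod 2183)
1091 = 1024 + 64 + 2 + 1 in binary powers of 2.
So 8^1091 ≡ 1136 · 951 · 64 · 8 ≡ 1309 (mod 2183).
Squaring chain: 1309; never reaches −1, so base 8 is a Miller–Rabin witness that 2183 is composite.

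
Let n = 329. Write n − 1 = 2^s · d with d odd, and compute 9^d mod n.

130

329 − 1 = 328 = 2^3 · 41, so d = 41.
9^1 ≡ 9 (mod 329)
9^2 ≡ 9^2 = 81 ≡ 81 (mod 329)
9^4 ≡ 81^2 = 6561 ≡ 310 (mod 329)
9^8 ≡ 310^2 = 96100 ≡ 32 (mod 329)
9^16 ≡ 32^2 = 1024 ≡ 37 (mod 329)
9^32 ≡ 37^2 = 1369 ≡ 53 (mod 329)
41 = 32 + 8 + 1 in binary powers of 2.
So 9^41 ≡ 53 · 32 · 9 ≡ 130 (mod 329).
Squaring chain: 130 → 121 → 165; never reaches −1, so base 9 is a Miller–Rabin witness that 329 is composite.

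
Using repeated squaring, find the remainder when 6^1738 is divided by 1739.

6^1 ≡ 6 (mod 1739)
6^2 ≡ 6^2 = 36 ≡ 36 (mod 1739)
6^4 ≡ 36^2 = 1296 ≡ 1296 (mod 1739)
6^8 ≡ 1296^2 = 1679616 ≡ 1481 (mod 1739)
6^16 ≡ 1481^2 = 2193361 ≡ 482 (mod 1739)
6^32 ≡ 482^2 = 232324 ≡ 1037 (mod 1739)
6^64 ≡ 1037^2 = 1075369 ≡ 667 (mod 1739)
6^128 ≡ 667^2 = 444889 ≡ 1444 (mod 1739)
6^256 ≡ 1444^2 = 2085136 ≡ 75 (mod 1739)
6^512 ≡ 75^2 = 5625 ≡ 408 (mod 1739)
6^1024 ≡ 408^2 = 166464 ≡ 1259 (mod 1739)
1738 = 1024 + 512 + 128 + 64 + 8 + 2 in binary powers of 2.
So 6^1738 ≡ 1259 · 408 · 1444 · 667 · 1481 · 36 ≡ 739 (mod 1739).
Since 739 ≠ 1, base 6 is a Fermat witness: 1739 is composite.

739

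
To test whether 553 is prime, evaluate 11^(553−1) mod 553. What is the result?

302

11^1 ≡ 11 (mod 553)
11^2 ≡ 11^2 = 121 ≡ 121 (mod 553)
11^4 ≡ 121^2 = 14641 ≡ 263 (mod 553)
11^8 ≡ 263^2 = 69169 ≡ 44 (mod 553)
11^16 ≡ 44^2 = 1936 ≡ 277 (mod 553)
11^32 ≡ 277^2 = 76729 ≡ 415 (mod 553)
11^64 ≡ 415^2 = 172225 ≡ 242 (mod 553)
11^128 ≡ 242^2 = 58564 ≡ 499 (mod 553)
11^256 ≡ 499^2 = 249001 ≡ 151 (mod 553)
11^512 ≡ 151^2 = 22801 ≡ 128 (mod 553)
552 = 512 + 32 + 8 in binary powers of 2.
So 11^552 ≡ 128 · 415 · 44 ≡ 302 (mod 553).
Since 302 ≠ 1, base 11 is a Fermat witness: 553 is composite.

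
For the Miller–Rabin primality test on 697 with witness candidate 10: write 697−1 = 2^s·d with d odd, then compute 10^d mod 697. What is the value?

697 − 1 = 696 = 2^3 · 87, so d = 87.
10^1 ≡ 10 (mod 697)
10^2 ≡ 10^2 = 100 ≡ 100 (mod 697)
10^4 ≡ 100^2 = 10000 ≡ 242 (mod 697)
10^8 ≡ 242^2 = 58564 ≡ 16 (mod 697)
10^16 ≡ 16^2 = 256 ≡ 256 (mod 697)
10^32 ≡ 256^2 = 65536 ≡ 18 (mod 697)
10^64 ≡ 18^2 = 324 ≡ 324 (mod 697)
87 = 64 + 16 + 4 + 2 + 1 in binary powers of 2.
So 10^87 ≡ 324 · 256 · 242 · 100 · 10 ≡ 141 (mod 697).
Squaring chain: 141 → 365 → 98; never reaches −1, so base 10 is a Miller–Rabin witness that 697 is composite.

141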